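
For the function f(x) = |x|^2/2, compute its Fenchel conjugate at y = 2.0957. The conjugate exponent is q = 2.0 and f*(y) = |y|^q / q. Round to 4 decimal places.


The conjugate exponent q satisfies 1/p + 1/q = 1.
p = 2, so q = 2/(2 - 1) = 2.0
|y|^q = 2.0957^2.0 = 4.392
f*(2.0957) = 4.392 / 2.0 = 2.196


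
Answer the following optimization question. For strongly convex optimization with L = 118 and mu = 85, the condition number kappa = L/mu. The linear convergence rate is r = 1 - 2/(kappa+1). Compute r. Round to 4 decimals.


Step 1: Compute the condition number.
kappa = L/mu = 118/85 = 1.3882
Step 2: Compute the convergence rate.
r = 1 - 2/(kappa + 1) = 1 - 2*mu/(L + mu) = (L - mu)/(L + mu) = 33/203 = 0.1626


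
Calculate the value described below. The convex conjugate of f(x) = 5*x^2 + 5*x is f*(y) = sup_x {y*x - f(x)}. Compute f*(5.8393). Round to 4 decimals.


f*(y) = sup_x {y*x - a*x^2 - b*x} = sup_x {(y-b)*x - a*x^2}
FOC: (y - b) - 2a*x = 0 => x* = (y - b)/(2a)
x* = (5.8393 - 5)/(2*5) = 0.0839
f*(5.8393) = (y-b)^2/(4a) = (5.8393 - 5)^2/(4*5)
= 0.7044/20 = 0.0352


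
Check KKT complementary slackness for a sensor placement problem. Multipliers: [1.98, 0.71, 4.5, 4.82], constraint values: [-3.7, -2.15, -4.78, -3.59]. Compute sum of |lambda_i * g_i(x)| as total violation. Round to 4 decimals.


KKT complementary slackness check:
lambda_1 * g_1 = 1.98 * -3.7 = -7.326
lambda_2 * g_2 = 0.71 * -2.15 = -1.5265
lambda_3 * g_3 = 4.5 * -4.78 = -21.51
lambda_4 * g_4 = 4.82 * -3.59 = -17.3038
Total violation = 7.326 + 1.5265 + 21.51 + 17.3038 = 47.6663


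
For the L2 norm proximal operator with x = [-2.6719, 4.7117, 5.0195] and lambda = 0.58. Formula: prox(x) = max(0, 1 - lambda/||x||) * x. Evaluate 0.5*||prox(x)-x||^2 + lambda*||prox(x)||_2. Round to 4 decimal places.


Step 1: Compute ||x||.
||x|| = 7.3848
Step 2: Compute scaling factor.
scale = max(0, 1 - 0.58/7.3848) = 0.9215
Step 3: prox(x) = [-2.462, 4.3416, 4.6253]
||prox(x)|| = 6.8048
Step 4: Proximal objective.
0.5*||prox-x||^2 = 0.1682
lambda*||prox|| = 3.9468
Total = 4.115


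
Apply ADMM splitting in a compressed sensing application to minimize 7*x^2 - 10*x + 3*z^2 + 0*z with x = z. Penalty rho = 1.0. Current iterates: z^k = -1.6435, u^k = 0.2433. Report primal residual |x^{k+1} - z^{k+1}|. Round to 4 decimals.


ADMM iteration with rho = 1.0, z^k = -1.6435, u^k = 0.2433
Step 1: x-update.
Minimize 7*x^2 - 10*x + (1.0/2)*(x + 1.6435 + 0.2433)^2
FOC: (2*7 + 1.0)*x = 10 + 1.0*(-1.6435 - 0.2433)
x^{k+1} = 0.5409
Step 2: z-update.
Minimize 3*z^2 + 0*z + (1.0/2)*(0.5409 - z + 0.2433)^2
FOC: (2*3 + 1.0)*z = 0 + 1.0*(0.5409 + 0.2433)
z^{k+1} = 0.112
Step 3: u-update.
u^{k+1} = 0.2433 + 0.5409 - 0.112 = 0.6722
Step 4: Primal residual = |0.5409 - 0.112| = 0.4289


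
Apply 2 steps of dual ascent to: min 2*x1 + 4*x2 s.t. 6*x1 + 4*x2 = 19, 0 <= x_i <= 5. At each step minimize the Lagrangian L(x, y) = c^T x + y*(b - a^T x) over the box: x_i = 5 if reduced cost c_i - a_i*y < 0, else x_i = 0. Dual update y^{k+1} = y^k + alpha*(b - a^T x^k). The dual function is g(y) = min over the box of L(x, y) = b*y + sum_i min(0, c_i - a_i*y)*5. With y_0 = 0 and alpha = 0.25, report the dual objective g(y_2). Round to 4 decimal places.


Dual ascent for LP: min 2*x1 + 4*x2, 6*x1 + 4*x2 = 19, 0 <= x_i <= 5
Step 1: y^k = 0.0, reduced costs: (2.0, 4.0)
  x^k = (0.0, 0.0), subgradient = b - a^T x = 19.0
  y^{k+1} = 0.0 + 0.25*19.0 = 4.75
Step 2: y^k = 4.75, reduced costs: (-26.5, -15.0)
  x^k = (5.0, 5.0), subgradient = b - a^T x = -31.0
  y^{k+1} = 4.75 + 0.25*-31.0 = -3.0
Dual objective at y_2 = -3.0: reduced costs (20.0, 16.0), box minimizer x = (0.0, 0.0)
g(y_2) = b*y + (c1 - a1*y)*x1 + (c2 - a2*y)*x2 = 19*(-3.0) + 20.0*0.0 + 16.0*0.0 = -57.0 + 0.0 + 0.0 = -57.0


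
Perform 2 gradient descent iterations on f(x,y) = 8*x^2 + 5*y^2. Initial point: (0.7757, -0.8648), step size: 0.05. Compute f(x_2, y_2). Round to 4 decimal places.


Gradient descent on f(x,y) = 8*x^2 + 5*y^2.
Starting point: (0.7757, -0.8648), alpha = 0.05
Step 1: grad_x = 2*8*0.7757 = 12.4112, grad_y = 2*5*-0.8648 = -8.648
  x_1 = 0.7757 - 0.05*12.4112 = 0.1551
  y_1 = -0.8648 - 0.05*-8.648 = -0.4324
Step 2: grad_x = 2*8*0.1551 = 2.4822, grad_y = 2*5*-0.4324 = -4.324
  x_2 = 0.1551 - 0.05*2.4822 = 0.031
  y_2 = -0.4324 - 0.05*-4.324 = -0.2162
f(0.031, -0.2162) = 8*0.031^2 + 5*(-0.2162)^2 = 0.2414


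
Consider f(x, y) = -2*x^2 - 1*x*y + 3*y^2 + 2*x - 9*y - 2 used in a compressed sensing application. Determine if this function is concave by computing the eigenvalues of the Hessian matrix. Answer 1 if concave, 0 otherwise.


The Hessian of f(x,y) = -2*x^2 - 1*x*y + 3*y^2 + 2*x - 9*y - 2 is:
H = [[-4, -1], [-1, 6]]
Trace = -4 + 6 = 2
Determinant = -4*6 - (-1)^2 = -25
Discriminant = (2)^2 - 4*-25 = 104.0
Eigenvalues: lambda_1 = -4.099, lambda_2 = 6.099
The function is not concave.

0


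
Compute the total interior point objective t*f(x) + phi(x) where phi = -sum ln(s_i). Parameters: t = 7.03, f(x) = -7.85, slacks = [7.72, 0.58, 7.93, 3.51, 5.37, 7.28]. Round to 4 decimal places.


Step 1: Compute log-barrier.
ln values: [2.0438, -0.5447, 2.0707, 1.2556, 1.6808, 1.9851]
phi = -(2.0438 - 0.5447 + 2.0707 + 1.2556 + 1.6808 + 1.9851) = -8.4913
Step 2: Compute augmented objective.
t*f(x) = 7.03*-7.85 = -55.1855
Total = -55.1855 - 8.4913 = -63.6768


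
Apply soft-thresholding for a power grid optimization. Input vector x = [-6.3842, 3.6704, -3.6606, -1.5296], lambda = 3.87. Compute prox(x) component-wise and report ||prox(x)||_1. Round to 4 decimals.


Soft-thresholding with lambda = 3.87:
prox(-6.3842) = sign(-6.3842)*max(|-6.3842| - 3.87, 0) = -2.5142
prox(3.6704) = sign(3.6704)*max(|3.6704| - 3.87, 0) = 0.0
prox(-3.6606) = sign(-3.6606)*max(|-3.6606| - 3.87, 0) = 0.0
prox(-1.5296) = sign(-1.5296)*max(|-1.5296| - 3.87, 0) = 0.0
prox(x) = [-2.5142, 0.0, 0.0, 0.0]
||prox(x)||_1 = 2.5142 + 0.0 + 0.0 + 0.0 = 2.5142


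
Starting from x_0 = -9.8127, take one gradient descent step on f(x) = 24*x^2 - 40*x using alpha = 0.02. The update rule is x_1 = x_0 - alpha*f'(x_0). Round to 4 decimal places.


We compute the gradient at x_0 and apply the update.
f'(x) = 48*x - 40
f'(-9.8127) = 48*-9.8127 - 40 = -511.0096
x_1 = -9.8127 - 0.02*-511.0096 = 0.4075


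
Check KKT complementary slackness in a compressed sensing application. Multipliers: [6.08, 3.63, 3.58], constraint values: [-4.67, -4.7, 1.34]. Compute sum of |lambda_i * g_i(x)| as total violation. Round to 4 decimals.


KKT complementary slackness check:
lambda_1 * g_1 = 6.08 * -4.67 = -28.3936
lambda_2 * g_2 = 3.63 * -4.7 = -17.061
lambda_3 * g_3 = 3.58 * 1.34 = 4.7972
Total violation = 28.3936 + 17.061 + 4.7972 = 50.2518


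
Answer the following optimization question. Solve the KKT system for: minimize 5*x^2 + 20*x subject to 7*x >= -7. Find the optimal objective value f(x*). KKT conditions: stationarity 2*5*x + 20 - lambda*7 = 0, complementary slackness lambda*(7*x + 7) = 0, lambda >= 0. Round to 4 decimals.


Step 1: Try lambda = 0 (constraint inactive).
x_unc = -20/(2*5) = -2.0
Check: 7*-2.0 = -14.0 < -7 -- violated!
Step 2: Constraint must be active: 7*x = -7
x* = -7/7 = -1.0
lambda = (2*5*(-1.0) + 20)/7 = 1.4286
Step 3: Compute optimal value.
f(x*) = 5*(-1.0)^2 + 20*(-1.0) = -15.0


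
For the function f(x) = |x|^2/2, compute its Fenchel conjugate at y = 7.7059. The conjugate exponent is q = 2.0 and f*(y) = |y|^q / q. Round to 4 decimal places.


The conjugate exponent q satisfies 1/p + 1/q = 1.
p = 2, so q = 2/(2 - 1) = 2.0
|y|^q = 7.7059^2.0 = 59.3809
f*(7.7059) = 59.3809 / 2.0 = 29.6904


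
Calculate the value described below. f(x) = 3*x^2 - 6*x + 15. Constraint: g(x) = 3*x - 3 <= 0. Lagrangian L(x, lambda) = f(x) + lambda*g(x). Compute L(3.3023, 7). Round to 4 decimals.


Step 1: Evaluate f(x).
f(3.3023) = 3*3.3023^2 - 6*3.3023 + 15 = 27.9018
Step 2: Evaluate g(x).
g(3.3023) = 3*3.3023 - 3 = 6.9069
Step 3: Compute Lagrangian.
L = 27.9018 + 7*6.9069 = 76.2501


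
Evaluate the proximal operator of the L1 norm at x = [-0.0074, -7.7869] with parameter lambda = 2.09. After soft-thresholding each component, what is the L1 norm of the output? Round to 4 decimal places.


Soft-thresholding with lambda = 2.09:
prox(-0.0074) = sign(-0.0074)*max(|-0.0074| - 2.09, 0) = 0.0
prox(-7.7869) = sign(-7.7869)*max(|-7.7869| - 2.09, 0) = -5.6969
prox(x) = [0.0, -5.6969]
||prox(x)||_1 = 0.0 + 5.6969 = 5.6969


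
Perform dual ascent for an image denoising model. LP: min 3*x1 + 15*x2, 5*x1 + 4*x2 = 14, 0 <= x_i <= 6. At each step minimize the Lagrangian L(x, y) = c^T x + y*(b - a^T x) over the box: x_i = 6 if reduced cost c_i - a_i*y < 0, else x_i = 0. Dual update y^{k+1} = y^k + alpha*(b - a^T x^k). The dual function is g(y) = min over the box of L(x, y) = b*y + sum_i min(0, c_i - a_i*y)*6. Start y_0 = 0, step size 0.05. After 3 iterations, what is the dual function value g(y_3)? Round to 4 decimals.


Dual ascent for LP: min 3*x1 + 15*x2, 5*x1 + 4*x2 = 14, 0 <= x_i <= 6
Step 1: y^k = 0.0, reduced costs: (3.0, 15.0)
  x^k = (0.0, 0.0), subgradient = b - a^T x = 14.0
  y^{k+1} = 0.0 + 0.05*14.0 = 0.7
Step 2: y^k = 0.7, reduced costs: (-0.5, 12.2)
  x^k = (6.0, 0.0), subgradient = b - a^T x = -16.0
  y^{k+1} = 0.7 + 0.05*-16.0 = -0.1
Step 3: y^k = -0.1, reduced costs: (3.5, 15.4)
  x^k = (0.0, 0.0), subgradient = b - a^T x = 14.0
  y^{k+1} = -0.1 + 0.05*14.0 = 0.6
Dual objective at y_3 = 0.6: reduced costs (0.0, 12.6), box minimizer x = (0.0, 0.0)
g(y_3) = b*y + (c1 - a1*y)*x1 + (c2 - a2*y)*x2 = 14*0.6 + 0.0*0.0 + 12.6*0.0 = 8.4 + 0.0 + 0.0 = 8.4


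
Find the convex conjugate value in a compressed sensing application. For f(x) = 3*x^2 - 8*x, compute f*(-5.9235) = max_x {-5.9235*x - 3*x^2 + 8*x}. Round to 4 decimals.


f*(y) = sup_x {y*x - a*x^2 - b*x} = sup_x {(y-b)*x - a*x^2}
FOC: (y - b) - 2a*x = 0 => x* = (y - b)/(2a)
x* = (-5.9235 + 8)/(2*3) = 0.3461
f*(-5.9235) = (y-b)^2/(4a) = (-5.9235 + 8)^2/(4*3)
= 4.3119/12 = 0.3593


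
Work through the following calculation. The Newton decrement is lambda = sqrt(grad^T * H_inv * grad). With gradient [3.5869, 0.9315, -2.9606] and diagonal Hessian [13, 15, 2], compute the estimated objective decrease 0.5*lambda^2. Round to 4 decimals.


Step 1: H is diagonal, so H^(-1) * g = [0.2759, 0.0621, -1.4803].
Step 2: g^T H^(-1) g = sum_i g_i^2 / H_ii
  = (3.5869)^2/13 + (0.9315)^2/15 + (-2.9606)^2/2
  = 0.9897 + 0.0578 + 4.3826 = 5.4301
Step 3: Objective decrease = 0.5 * g^T H^(-1) g = 2.7151


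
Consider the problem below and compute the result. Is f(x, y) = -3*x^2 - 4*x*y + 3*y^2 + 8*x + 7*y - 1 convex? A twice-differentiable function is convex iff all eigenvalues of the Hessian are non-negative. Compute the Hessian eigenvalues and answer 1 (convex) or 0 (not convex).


The Hessian of f(x,y) = -3*x^2 - 4*x*y + 3*y^2 + 8*x + 7*y - 1 is:
H = [[-6, -4], [-4, 6]]
Trace = -6 + 6 = 0
Determinant = -6*6 - (-4)^2 = -52
Discriminant = (0)^2 - 4*-52 = 208.0
Eigenvalues: lambda_1 = -7.2111, lambda_2 = 7.2111
The function is not convex.

0


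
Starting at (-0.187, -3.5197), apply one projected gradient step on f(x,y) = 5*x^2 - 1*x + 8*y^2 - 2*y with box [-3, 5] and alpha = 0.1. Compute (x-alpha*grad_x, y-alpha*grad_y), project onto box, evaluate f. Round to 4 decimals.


Step 1: Compute gradient at (-0.187, -3.5197).
grad_x = 2*5*-0.187 - 1 = -2.87
grad_y = 2*8*-3.5197 - 2 = -58.3152
Step 2: Gradient step.
x_raw = -0.187 - 0.1*-2.87 = 0.1
y_raw = -3.5197 - 0.1*-58.3152 = 2.3118
Step 3: Project onto [-3, 5].
x_proj = clip(0.1) = 0.1
y_proj = clip(2.3118) = 2.3118
Step 4: Evaluate f.
f(0.1, 2.3118) = 38.0825


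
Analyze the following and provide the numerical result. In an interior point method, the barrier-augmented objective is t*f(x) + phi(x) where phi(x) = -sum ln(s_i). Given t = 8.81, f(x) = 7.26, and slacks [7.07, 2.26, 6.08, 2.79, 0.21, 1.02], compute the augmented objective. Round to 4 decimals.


Step 1: Compute log-barrier.
ln values: [1.9559, 0.8154, 1.805, 1.026, -1.5606, 0.0198]
phi = -(1.9559 + 0.8154 + 1.805 + 1.026 - 1.5606 + 0.0198) = -4.0614
Step 2: Compute augmented objective.
t*f(x) = 8.81*7.26 = 63.9606
Total = 63.9606 - 4.0614 = 59.8992


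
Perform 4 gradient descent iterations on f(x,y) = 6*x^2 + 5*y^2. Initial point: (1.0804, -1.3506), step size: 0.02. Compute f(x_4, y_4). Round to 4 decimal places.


Gradient descent on f(x,y) = 6*x^2 + 5*y^2.
Starting point: (1.0804, -1.3506), alpha = 0.02
Step 1: grad_x = 2*6*1.0804 = 12.9648, grad_y = 2*5*-1.3506 = -13.506
  x_1 = 1.0804 - 0.02*12.9648 = 0.8211
  y_1 = -1.3506 - 0.02*-13.506 = -1.0805
Step 2: grad_x = 2*6*0.8211 = 9.8532, grad_y = 2*5*-1.0805 = -10.8048
  x_2 = 0.8211 - 0.02*9.8532 = 0.624
  y_2 = -1.0805 - 0.02*-10.8048 = -0.8644
Step 3: grad_x = 2*6*0.624 = 7.4885, grad_y = 2*5*-0.8644 = -8.6438
  x_3 = 0.624 - 0.02*7.4885 = 0.4743
  y_3 = -0.8644 - 0.02*-8.6438 = -0.6915
Step 4: grad_x = 2*6*0.4743 = 5.6912, grad_y = 2*5*-0.6915 = -6.9151
  x_4 = 0.4743 - 0.02*5.6912 = 0.3604
  y_4 = -0.6915 - 0.02*-6.9151 = -0.5532
f(0.3604, -0.5532) = 6*0.3604^2 + 5*(-0.5532)^2 = 2.3097


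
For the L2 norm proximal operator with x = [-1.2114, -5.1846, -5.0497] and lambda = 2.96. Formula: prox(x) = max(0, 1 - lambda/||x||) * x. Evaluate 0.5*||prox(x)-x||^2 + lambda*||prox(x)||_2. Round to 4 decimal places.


Step 1: Compute ||x||.
||x|| = 7.3381
Step 2: Compute scaling factor.
scale = max(0, 1 - 2.96/7.3381) = 0.5966
Step 3: prox(x) = [-0.7227, -3.0933, -3.0128]
||prox(x)|| = 4.3781
Step 4: Proximal objective.
0.5*||prox-x||^2 = 4.3808
lambda*||prox|| = 12.9592
Total = 17.3398


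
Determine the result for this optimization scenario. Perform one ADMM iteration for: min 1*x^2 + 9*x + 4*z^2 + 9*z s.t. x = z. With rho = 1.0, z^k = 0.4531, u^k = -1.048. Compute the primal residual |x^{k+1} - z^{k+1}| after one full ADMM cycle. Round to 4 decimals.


ADMM iteration with rho = 1.0, z^k = 0.4531, u^k = -1.048
Step 1: x-update.
Minimize 1*x^2 + 9*x + (1.0/2)*(x - 0.4531 - 1.048)^2
FOC: (2*1 + 1.0)*x = -9 + 1.0*(0.4531 + 1.048)
x^{k+1} = -2.4996
Step 2: z-update.
Minimize 4*z^2 + 9*z + (1.0/2)*(-2.4996 - z - 1.048)^2
FOC: (2*4 + 1.0)*z = -9 + 1.0*(-2.4996 - 1.048)
z^{k+1} = -1.3942
Step 3: u-update.
u^{k+1} = -1.048 - 2.4996 + 1.3942 = -2.1535
Step 4: Primal residual = |-2.4996 + 1.3942| = 1.1055


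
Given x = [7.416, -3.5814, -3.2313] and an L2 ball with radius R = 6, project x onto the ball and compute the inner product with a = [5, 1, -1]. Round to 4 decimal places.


Step 1: Compute ||x|| (intermediates to 6 decimals).
||x|| = sqrt(7.416^2 + (-3.5814)^2 + (-3.2313)^2) = 8.846738
Step 2: Project.
Since ||x|| > R, scale = R/||x|| = 6/8.846738 = 0.678216, proj(x) = scale * x
proj(x) = [5.02965, -2.428963, -2.191519]
Step 3: Dot product.
a^T * proj(x) = 5*5.02965 + 1*(-2.428963) - 1*(-2.191519) = 24.9108


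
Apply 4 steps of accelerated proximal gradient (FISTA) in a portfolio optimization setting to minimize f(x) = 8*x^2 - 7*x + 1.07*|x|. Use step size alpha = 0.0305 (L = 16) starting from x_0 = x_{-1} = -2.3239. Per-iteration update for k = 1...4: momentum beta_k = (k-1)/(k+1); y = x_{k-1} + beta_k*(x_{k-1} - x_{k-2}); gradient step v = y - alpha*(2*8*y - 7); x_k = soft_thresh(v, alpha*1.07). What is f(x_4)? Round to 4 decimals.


FISTA on f(x) = 8*x^2 - 7*x + 1.07*|x|
L = 16, alpha = 0.0305
Iteration 1: beta = 0.0, y = -2.3239 + 0.0*(-2.3239 + 2.3239) = -2.3239
  grad(y) = -44.1824, v = y - alpha*grad = -0.9763
  prox(v) = soft_thresh(-0.9763, 0.0326) = -0.9437
Iteration 2: beta = 0.3333, y = -0.9437 + 0.3333*(-0.9437 + 2.3239) = -0.4836
  grad(y) = -14.7382, v = y - alpha*grad = -0.0341
  prox(v) = soft_thresh(-0.0341, 0.0326) = -0.0015
Iteration 3: beta = 0.5, y = -0.0015 + 0.5*(-0.0015 + 0.9437) = 0.4696
  grad(y) = 0.5139, v = y - alpha*grad = 0.4539
  prox(v) = soft_thresh(0.4539, 0.0326) = 0.4213
Iteration 4: beta = 0.6, y = 0.4213 + 0.6*(0.4213 + 0.0015) = 0.675
  grad(y) = 3.7998, v = y - alpha*grad = 0.5591
  prox(v) = soft_thresh(0.5591, 0.0326) = 0.5265
f(x_4) = 8*0.5265^2 - 7*0.5265 + 1.07*|0.5265| = -0.9046


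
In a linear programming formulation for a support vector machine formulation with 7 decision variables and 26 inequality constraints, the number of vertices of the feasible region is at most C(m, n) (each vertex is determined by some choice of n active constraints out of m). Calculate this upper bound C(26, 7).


Each vertex corresponds to some choice of n active constraints out of m, so the number of vertices is at most C(m, n) = m! / (n!(m-n)!).
m = 26, n = 7
Numerator: 26 * 25 * 24 * 23 * 22 * 21 * 20
Denominator: 7! = 5040
C(26, 7) = 657800


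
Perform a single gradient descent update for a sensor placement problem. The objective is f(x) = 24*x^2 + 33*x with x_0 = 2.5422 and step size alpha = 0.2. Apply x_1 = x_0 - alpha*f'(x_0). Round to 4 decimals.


We compute the gradient at x_0 and apply the update.
f'(x) = 48*x + 33
f'(2.5422) = 48*2.5422 + 33 = 155.0256
x_1 = 2.5422 - 0.2*155.0256 = -28.4629


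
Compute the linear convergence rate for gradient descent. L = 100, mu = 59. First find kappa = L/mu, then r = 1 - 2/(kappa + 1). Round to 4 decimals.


Step 1: Compute the condition number.
kappa = L/mu = 100/59 = 1.6949
Step 2: Compute the convergence rate.
r = 1 - 2/(kappa + 1) = 1 - 2*mu/(L + mu) = (L - mu)/(L + mu) = 41/159 = 0.2579


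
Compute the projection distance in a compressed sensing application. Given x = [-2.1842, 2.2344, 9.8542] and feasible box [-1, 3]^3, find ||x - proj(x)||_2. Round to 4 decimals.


Project each component onto [-1, 3].
clip(-2.1842) = -1.0, clip(2.2344) = 2.2344, clip(9.8542) = 3.0
Projection = [-1.0, 2.2344, 3.0]
Squared diffs: [1.4023, 0.0, 46.9801]
Distance = sqrt(48.3824) = 6.9557


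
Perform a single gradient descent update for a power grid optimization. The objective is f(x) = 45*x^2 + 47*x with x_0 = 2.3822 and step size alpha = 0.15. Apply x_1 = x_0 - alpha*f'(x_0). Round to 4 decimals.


We compute the gradient at x_0 and apply the update.
f'(x) = 90*x + 47
f'(2.3822) = 90*2.3822 + 47 = 261.398
x_1 = 2.3822 - 0.15*261.398 = -36.8275


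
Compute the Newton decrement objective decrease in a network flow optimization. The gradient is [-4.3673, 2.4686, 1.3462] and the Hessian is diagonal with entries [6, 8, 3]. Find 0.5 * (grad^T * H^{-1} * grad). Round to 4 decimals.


Step 1: H is diagonal, so H^(-1) * g = [-0.7279, 0.3086, 0.4487].
Step 2: g^T H^(-1) g = sum_i g_i^2 / H_ii
  = (-4.3673)^2/6 + (2.4686)^2/8 + (1.3462)^2/3
  = 3.1789 + 0.7617 + 0.6041 = 4.5447
Step 3: Objective decrease = 0.5 * g^T H^(-1) g = 2.2724


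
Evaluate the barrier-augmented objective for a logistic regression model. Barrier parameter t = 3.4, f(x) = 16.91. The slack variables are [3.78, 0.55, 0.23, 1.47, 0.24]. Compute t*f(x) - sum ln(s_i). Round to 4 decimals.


Step 1: Compute log-barrier.
ln values: [1.3297, -0.5978, -1.4697, 0.3853, -1.4271]
phi = -(1.3297 - 0.5978 - 1.4697 + 0.3853 - 1.4271) = 1.7796
Step 2: Compute augmented objective.
t*f(x) = 3.4*16.91 = 57.494
Total = 57.494 + 1.7796 = 59.2736


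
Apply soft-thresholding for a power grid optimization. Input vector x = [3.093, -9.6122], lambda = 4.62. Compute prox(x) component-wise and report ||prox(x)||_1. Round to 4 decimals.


Soft-thresholding with lambda = 4.62:
prox(3.093) = sign(3.093)*max(|3.093| - 4.62, 0) = 0.0
prox(-9.6122) = sign(-9.6122)*max(|-9.6122| - 4.62, 0) = -4.9922
prox(x) = [0.0, -4.9922]
||prox(x)||_1 = 0.0 + 4.9922 = 4.9922


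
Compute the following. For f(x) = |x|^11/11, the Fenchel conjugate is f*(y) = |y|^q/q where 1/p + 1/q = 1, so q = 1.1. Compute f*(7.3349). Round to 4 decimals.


The conjugate exponent q satisfies 1/p + 1/q = 1.
p = 11, so q = 11/(11 - 1) = 1.1
|y|^q = 7.3349^1.1 = 8.9523
f*(7.3349) = 8.9523 / 1.1 = 8.1384


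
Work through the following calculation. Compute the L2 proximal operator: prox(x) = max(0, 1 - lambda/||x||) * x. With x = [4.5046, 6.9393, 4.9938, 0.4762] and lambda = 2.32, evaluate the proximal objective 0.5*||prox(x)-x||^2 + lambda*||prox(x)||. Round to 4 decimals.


Step 1: Compute ||x||.
||x|| = 9.6752
Step 2: Compute scaling factor.
scale = max(0, 1 - 2.32/9.6752) = 0.7602
Step 3: prox(x) = [3.4245, 5.2753, 3.7963, 0.362]
||prox(x)|| = 7.3552
Step 4: Proximal objective.
0.5*||prox-x||^2 = 2.6912
lambda*||prox|| = 17.0641
Total = 19.7553


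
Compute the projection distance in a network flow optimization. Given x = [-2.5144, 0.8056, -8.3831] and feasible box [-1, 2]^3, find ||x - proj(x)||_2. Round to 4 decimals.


Project each component onto [-1, 2].
clip(-2.5144) = -1.0, clip(0.8056) = 0.8056, clip(-8.3831) = -1.0
Projection = [-1.0, 0.8056, -1.0]
Squared diffs: [2.2934, 0.0, 54.5102]
Distance = sqrt(56.8036) = 7.5368


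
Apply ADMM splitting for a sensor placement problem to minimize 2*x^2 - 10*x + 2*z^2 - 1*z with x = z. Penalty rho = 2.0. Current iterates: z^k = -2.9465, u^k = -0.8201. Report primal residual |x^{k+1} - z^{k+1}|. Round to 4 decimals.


ADMM iteration with rho = 2.0, z^k = -2.9465, u^k = -0.8201
Step 1: x-update.
Minimize 2*x^2 - 10*x + (2.0/2)*(x + 2.9465 - 0.8201)^2
FOC: (2*2 + 2.0)*x = 10 + 2.0*(-2.9465 + 0.8201)
x^{k+1} = 0.9579
Step 2: z-update.
Minimize 2*z^2 - 1*z + (2.0/2)*(0.9579 - z - 0.8201)^2
FOC: (2*2 + 2.0)*z = 1 + 2.0*(0.9579 - 0.8201)
z^{k+1} = 0.2126
Step 3: u-update.
u^{k+1} = -0.8201 + 0.9579 - 0.2126 = -0.0748
Step 4: Primal residual = |0.9579 - 0.2126| = 0.7453


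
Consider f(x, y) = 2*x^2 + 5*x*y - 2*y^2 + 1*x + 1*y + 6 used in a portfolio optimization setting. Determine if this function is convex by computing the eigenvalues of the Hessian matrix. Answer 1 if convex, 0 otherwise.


The Hessian of f(x,y) = 2*x^2 + 5*x*y - 2*y^2 + 1*x + 1*y + 6 is:
H = [[4, 5], [5, -4]]
Trace = 4 - 4 = 0
Determinant = 4*-4 - (5)^2 = -41
Discriminant = (0)^2 - 4*-41 = 164.0
Eigenvalues: lambda_1 = -6.4031, lambda_2 = 6.4031
The function is not convex.

0


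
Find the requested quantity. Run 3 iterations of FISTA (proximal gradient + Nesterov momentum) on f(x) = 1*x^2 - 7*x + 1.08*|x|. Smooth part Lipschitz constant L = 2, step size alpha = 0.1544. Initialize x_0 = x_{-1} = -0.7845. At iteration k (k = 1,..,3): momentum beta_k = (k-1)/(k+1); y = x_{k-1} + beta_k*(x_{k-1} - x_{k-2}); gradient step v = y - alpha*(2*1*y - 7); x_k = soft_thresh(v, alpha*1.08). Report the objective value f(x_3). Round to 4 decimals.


FISTA on f(x) = 1*x^2 - 7*x + 1.08*|x|
L = 2, alpha = 0.1544
Iteration 1: beta = 0.0, y = -0.7845 + 0.0*(-0.7845 + 0.7845) = -0.7845
  grad(y) = -8.569, v = y - alpha*grad = 0.5386
  prox(v) = soft_thresh(0.5386, 0.1668) = 0.3718
Iteration 2: beta = 0.3333, y = 0.3718 + 0.3333*(0.3718 + 0.7845) = 0.7572
  grad(y) = -5.4855, v = y - alpha*grad = 1.6042
  prox(v) = soft_thresh(1.6042, 0.1668) = 1.4374
Iteration 3: beta = 0.5, y = 1.4374 + 0.5*(1.4374 - 0.3718) = 1.9703
  grad(y) = -3.0595, v = y - alpha*grad = 2.4427
  prox(v) = soft_thresh(2.4427, 0.1668) = 2.2759
f(x_3) = 1*2.2759^2 - 7*2.2759 + 1.08*|2.2759| = -8.2936


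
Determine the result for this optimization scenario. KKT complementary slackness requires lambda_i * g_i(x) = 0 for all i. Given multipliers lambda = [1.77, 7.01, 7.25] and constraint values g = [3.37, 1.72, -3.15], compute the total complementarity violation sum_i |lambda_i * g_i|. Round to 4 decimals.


KKT complementary slackness check:
lambda_1 * g_1 = 1.77 * 3.37 = 5.9649
lambda_2 * g_2 = 7.01 * 1.72 = 12.0572
lambda_3 * g_3 = 7.25 * -3.15 = -22.8375
Total violation = 5.9649 + 12.0572 + 22.8375 = 40.8596


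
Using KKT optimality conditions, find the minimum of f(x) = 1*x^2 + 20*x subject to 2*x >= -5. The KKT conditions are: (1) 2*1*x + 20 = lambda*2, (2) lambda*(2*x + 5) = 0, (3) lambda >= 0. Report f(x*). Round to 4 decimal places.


Step 1: Try lambda = 0 (constraint inactive).
x_unc = -20/(2*1) = -10.0
Check: 2*-10.0 = -20.0 < -5 -- violated!
Step 2: Constraint must be active: 2*x = -5
x* = -5/2 = -2.5
lambda = (2*1*(-2.5) + 20)/2 = 7.5
Step 3: Compute optimal value.
f(x*) = 1*(-2.5)^2 + 20*(-2.5) = -43.75


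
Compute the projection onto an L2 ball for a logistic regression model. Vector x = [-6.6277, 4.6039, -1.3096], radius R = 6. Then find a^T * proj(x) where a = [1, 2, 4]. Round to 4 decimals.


Step 1: Compute ||x|| (intermediates to 6 decimals).
||x|| = sqrt((-6.6277)^2 + 4.6039^2 + (-1.3096)^2) = 8.175412
Step 2: Project.
Since ||x|| > R, scale = R/||x|| = 6/8.175412 = 0.733908, proj(x) = scale * x
proj(x) = [-4.864122, 3.378839, -0.961126]
Step 3: Dot product.
a^T * proj(x) = 1*(-4.864122) + 2*3.378839 + 4*(-0.961126) = -1.9509


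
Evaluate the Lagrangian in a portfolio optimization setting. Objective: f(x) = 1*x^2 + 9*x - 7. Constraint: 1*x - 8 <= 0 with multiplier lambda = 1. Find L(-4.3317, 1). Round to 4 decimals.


Step 1: Evaluate f(x).
f(-4.3317) = 1*(-4.3317)^2 + 9*(-4.3317) - 7 = -27.2217
Step 2: Evaluate g(x).
g(-4.3317) = 1*-4.3317 - 8 = -12.3317
Step 3: Compute Lagrangian.
L = -27.2217 + 1*-12.3317 = -39.5534


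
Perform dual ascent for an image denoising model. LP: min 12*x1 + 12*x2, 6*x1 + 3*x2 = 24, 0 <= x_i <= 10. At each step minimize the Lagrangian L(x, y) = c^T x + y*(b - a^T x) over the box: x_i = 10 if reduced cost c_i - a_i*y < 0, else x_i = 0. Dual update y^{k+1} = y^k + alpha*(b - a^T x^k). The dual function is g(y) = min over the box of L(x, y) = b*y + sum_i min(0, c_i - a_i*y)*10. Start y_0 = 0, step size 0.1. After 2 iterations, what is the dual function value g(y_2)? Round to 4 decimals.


Dual ascent for LP: min 12*x1 + 12*x2, 6*x1 + 3*x2 = 24, 0 <= x_i <= 10
Step 1: y^k = 0.0, reduced costs: (12.0, 12.0)
  x^k = (0.0, 0.0), subgradient = b - a^T x = 24.0
  y^{k+1} = 0.0 + 0.1*24.0 = 2.4
Step 2: y^k = 2.4, reduced costs: (-2.4, 4.8)
  x^k = (10.0, 0.0), subgradient = b - a^T x = -36.0
  y^{k+1} = 2.4 + 0.1*-36.0 = -1.2
Dual objective at y_2 = -1.2: reduced costs (19.2, 15.6), box minimizer x = (0.0, 0.0)
g(y_2) = b*y + (c1 - a1*y)*x1 + (c2 - a2*y)*x2 = 24*(-1.2) + 19.2*0.0 + 15.6*0.0 = -28.8 + 0.0 + 0.0 = -28.8


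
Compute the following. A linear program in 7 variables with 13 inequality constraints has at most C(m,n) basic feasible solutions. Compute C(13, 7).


Each vertex corresponds to some choice of n active constraints out of m, so the number of vertices is at most C(m, n) = m! / (n!(m-n)!).
m = 13, n = 7
Numerator: 13 * 12 * 11 * 10 * 9 * 8 * 7
Denominator: 7! = 5040
C(13, 7) = 1716


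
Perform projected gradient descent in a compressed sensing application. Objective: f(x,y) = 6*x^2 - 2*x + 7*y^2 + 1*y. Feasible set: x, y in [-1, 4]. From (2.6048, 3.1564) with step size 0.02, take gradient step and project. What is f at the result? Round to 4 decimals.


Step 1: Compute gradient at (2.6048, 3.1564).
grad_x = 2*6*2.6048 - 2 = 29.2576
grad_y = 2*7*3.1564 + 1 = 45.1896
Step 2: Gradient step.
x_raw = 2.6048 - 0.02*29.2576 = 2.0196
y_raw = 3.1564 - 0.02*45.1896 = 2.2526
Step 3: Project onto [-1, 4].
x_proj = clip(2.0196) = 2.0196
y_proj = clip(2.2526) = 2.2526
Step 4: Evaluate f.
f(2.0196, 2.2526) = 58.2069


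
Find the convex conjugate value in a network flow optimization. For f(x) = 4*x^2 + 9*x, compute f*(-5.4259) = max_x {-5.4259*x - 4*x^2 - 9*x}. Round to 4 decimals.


f*(y) = sup_x {y*x - a*x^2 - b*x} = sup_x {(y-b)*x - a*x^2}
FOC: (y - b) - 2a*x = 0 => x* = (y - b)/(2a)
x* = (-5.4259 - 9)/(2*4) = -1.8032
f*(-5.4259) = (y-b)^2/(4a) = (-5.4259 - 9)^2/(4*4)
= 208.1066/16 = 13.0067


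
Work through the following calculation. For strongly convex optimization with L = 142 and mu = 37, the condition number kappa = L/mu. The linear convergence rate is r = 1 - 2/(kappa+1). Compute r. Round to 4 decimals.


Step 1: Compute the condition number.
kappa = L/mu = 142/37 = 3.8378
Step 2: Compute the convergence rate.
r = 1 - 2/(kappa + 1) = 1 - 2*mu/(L + mu) = (L - mu)/(L + mu) = 105/179 = 0.5866


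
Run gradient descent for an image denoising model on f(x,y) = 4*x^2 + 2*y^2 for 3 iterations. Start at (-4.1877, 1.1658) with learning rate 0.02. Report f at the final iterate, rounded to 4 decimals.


Gradient descent on f(x,y) = 4*x^2 + 2*y^2.
Starting point: (-4.1877, 1.1658), alpha = 0.02
Step 1: grad_x = 2*4*-4.1877 = -33.5016, grad_y = 2*2*1.1658 = 4.6632
  x_1 = -4.1877 - 0.02*-33.5016 = -3.5177
  y_1 = 1.1658 - 0.02*4.6632 = 1.0725
Step 2: grad_x = 2*4*-3.5177 = -28.1413, grad_y = 2*2*1.0725 = 4.2901
  x_2 = -3.5177 - 0.02*-28.1413 = -2.9548
  y_2 = 1.0725 - 0.02*4.2901 = 0.9867
Step 3: grad_x = 2*4*-2.9548 = -23.6387, grad_y = 2*2*0.9867 = 3.9469
  x_3 = -2.9548 - 0.02*-23.6387 = -2.4821
  y_3 = 0.9867 - 0.02*3.9469 = 0.9078
f(-2.4821, 0.9078) = 4*(-2.4821)^2 + 2*0.9078^2 = 26.2908


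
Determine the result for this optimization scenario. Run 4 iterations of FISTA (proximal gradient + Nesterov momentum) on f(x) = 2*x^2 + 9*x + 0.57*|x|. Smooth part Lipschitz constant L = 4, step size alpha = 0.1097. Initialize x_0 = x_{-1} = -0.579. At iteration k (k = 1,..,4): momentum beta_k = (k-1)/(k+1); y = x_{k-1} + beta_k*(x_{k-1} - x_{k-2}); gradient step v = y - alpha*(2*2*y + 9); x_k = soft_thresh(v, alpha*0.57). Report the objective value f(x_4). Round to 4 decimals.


FISTA on f(x) = 2*x^2 + 9*x + 0.57*|x|
L = 4, alpha = 0.1097
Iteration 1: beta = 0.0, y = -0.579 + 0.0*(-0.579 + 0.579) = -0.579
  grad(y) = 6.684, v = y - alpha*grad = -1.3122
  prox(v) = soft_thresh(-1.3122, 0.0625) = -1.2497
Iteration 2: beta = 0.3333, y = -1.2497 + 0.3333*(-1.2497 + 0.579) = -1.4733
  grad(y) = 3.1069, v = y - alpha*grad = -1.8141
  prox(v) = soft_thresh(-1.8141, 0.0625) = -1.7516
Iteration 3: beta = 0.5, y = -1.7516 + 0.5*(-1.7516 + 1.2497) = -2.0025
  grad(y) = 0.99, v = y - alpha*grad = -2.1111
  prox(v) = soft_thresh(-2.1111, 0.0625) = -2.0486
Iteration 4: beta = 0.6, y = -2.0486 + 0.6*(-2.0486 + 1.7516) = -2.2268
  grad(y) = 0.0929, v = y - alpha*grad = -2.237
  prox(v) = soft_thresh(-2.237, 0.0625) = -2.1744
f(x_4) = 2*(-2.1744)^2 + 9*(-2.1744) + 0.57*|-2.1744| = -8.8742


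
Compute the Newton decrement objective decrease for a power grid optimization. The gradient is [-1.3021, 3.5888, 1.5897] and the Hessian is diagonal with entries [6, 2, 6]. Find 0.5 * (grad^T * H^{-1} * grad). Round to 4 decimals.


Step 1: H is diagonal, so H^(-1) * g = [-0.217, 1.7944, 0.265].
Step 2: g^T H^(-1) g = sum_i g_i^2 / H_ii
  = (-1.3021)^2/6 + (3.5888)^2/2 + (1.5897)^2/6
  = 0.2826 + 6.4397 + 0.4212 = 7.1435
Step 3: Objective decrease = 0.5 * g^T H^(-1) g = 3.5718


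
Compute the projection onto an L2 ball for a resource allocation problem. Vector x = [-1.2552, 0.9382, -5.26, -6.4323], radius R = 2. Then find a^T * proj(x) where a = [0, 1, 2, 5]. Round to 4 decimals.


Step 1: Compute ||x|| (intermediates to 6 decimals).
||x|| = sqrt((-1.2552)^2 + 0.9382^2 + (-5.26)^2 + (-6.4323)^2) = 8.455639
Step 2: Project.
Since ||x|| > R, scale = R/||x|| = 2/8.455639 = 0.236529, proj(x) = scale * x
proj(x) = [-0.296891, 0.221912, -1.244143, -1.521425]
Step 3: Dot product.
a^T * proj(x) = 0*(-0.296891) + 1*0.221912 + 2*(-1.244143) + 5*(-1.521425) = -9.8735


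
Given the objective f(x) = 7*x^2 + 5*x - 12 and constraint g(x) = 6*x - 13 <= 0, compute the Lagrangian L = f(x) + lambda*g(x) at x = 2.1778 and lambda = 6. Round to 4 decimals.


Step 1: Evaluate f(x).
f(2.1778) = 7*2.1778^2 + 5*2.1778 - 12 = 32.0887
Step 2: Evaluate g(x).
g(2.1778) = 6*2.1778 - 13 = 0.0668
Step 3: Compute Lagrangian.
L = 32.0887 + 6*0.0668 = 32.4895


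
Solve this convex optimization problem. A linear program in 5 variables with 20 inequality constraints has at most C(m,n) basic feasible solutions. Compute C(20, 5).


Each vertex corresponds to some choice of n active constraints out of m, so the number of vertices is at most C(m, n) = m! / (n!(m-n)!).
m = 20, n = 5
Numerator: 20 * 19 * 18 * 17 * 16
Denominator: 5! = 120
C(20, 5) = 15504


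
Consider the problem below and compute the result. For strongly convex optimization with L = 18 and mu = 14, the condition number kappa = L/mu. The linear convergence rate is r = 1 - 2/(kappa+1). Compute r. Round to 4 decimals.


Step 1: Compute the condition number.
kappa = L/mu = 18/14 = 1.2857
Step 2: Compute the convergence rate.
r = 1 - 2/(kappa + 1) = 1 - 2*mu/(L + mu) = (L - mu)/(L + mu) = 4/32 = 0.125


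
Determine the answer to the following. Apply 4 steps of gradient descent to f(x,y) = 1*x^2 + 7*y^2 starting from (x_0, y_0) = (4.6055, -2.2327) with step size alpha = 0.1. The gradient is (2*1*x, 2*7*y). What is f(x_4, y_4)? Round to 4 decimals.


Gradient descent on f(x,y) = 1*x^2 + 7*y^2.
Starting point: (4.6055, -2.2327), alpha = 0.1
Step 1: grad_x = 2*1*4.6055 = 9.211, grad_y = 2*7*-2.2327 = -31.2578
  x_1 = 4.6055 - 0.1*9.211 = 3.6844
  y_1 = -2.2327 - 0.1*-31.2578 = 0.8931
Step 2: grad_x = 2*1*3.6844 = 7.3688, grad_y = 2*7*0.8931 = 12.5031
  x_2 = 3.6844 - 0.1*7.3688 = 2.9475
  y_2 = 0.8931 - 0.1*12.5031 = -0.3572
Step 3: grad_x = 2*1*2.9475 = 5.895, grad_y = 2*7*-0.3572 = -5.0012
  x_3 = 2.9475 - 0.1*5.895 = 2.358
  y_3 = -0.3572 - 0.1*-5.0012 = 0.1429
Step 4: grad_x = 2*1*2.358 = 4.716, grad_y = 2*7*0.1429 = 2.0005
  x_4 = 2.358 - 0.1*4.716 = 1.8864
  y_4 = 0.1429 - 0.1*2.0005 = -0.0572
f(1.8864, -0.0572) = 1*1.8864^2 + 7*(-0.0572)^2 = 3.5814


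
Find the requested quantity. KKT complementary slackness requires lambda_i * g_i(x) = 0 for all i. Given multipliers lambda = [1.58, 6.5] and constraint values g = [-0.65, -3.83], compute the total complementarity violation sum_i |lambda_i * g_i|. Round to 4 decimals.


KKT complementary slackness check:
lambda_1 * g_1 = 1.58 * -0.65 = -1.027
lambda_2 * g_2 = 6.5 * -3.83 = -24.895
Total violation = 1.027 + 24.895 = 25.922


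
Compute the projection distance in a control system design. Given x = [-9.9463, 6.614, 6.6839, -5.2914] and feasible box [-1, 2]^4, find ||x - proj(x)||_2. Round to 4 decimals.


Project each component onto [-1, 2].
clip(-9.9463) = -1.0, clip(6.614) = 2.0, clip(6.6839) = 2.0, clip(-5.2914) = -1.0
Projection = [-1.0, 2.0, 2.0, -1.0]
Squared diffs: [80.0363, 21.289, 21.9389, 18.4161]
Distance = sqrt(141.6803) = 11.903


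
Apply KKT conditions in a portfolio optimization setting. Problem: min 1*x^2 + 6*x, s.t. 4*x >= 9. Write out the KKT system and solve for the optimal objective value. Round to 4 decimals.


Step 1: Try lambda = 0 (constraint inactive).
x_unc = -6/(2*1) = -3.0
Check: 4*-3.0 = -12.0 < 9 -- violated!
Step 2: Constraint must be active: 4*x = 9
x* = 9/4 = 2.25
lambda = (2*1*2.25 + 6)/4 = 2.625
Step 3: Compute optimal value.
f(x*) = 1*2.25^2 + 6*2.25 = 18.5625


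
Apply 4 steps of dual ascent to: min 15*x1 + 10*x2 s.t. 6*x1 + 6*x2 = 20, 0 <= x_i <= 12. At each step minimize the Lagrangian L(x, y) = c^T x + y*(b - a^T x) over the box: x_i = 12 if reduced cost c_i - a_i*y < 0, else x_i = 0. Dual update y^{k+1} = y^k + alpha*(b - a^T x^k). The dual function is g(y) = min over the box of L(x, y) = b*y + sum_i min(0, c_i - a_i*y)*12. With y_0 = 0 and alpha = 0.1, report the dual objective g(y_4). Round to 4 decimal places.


Dual ascent for LP: min 15*x1 + 10*x2, 6*x1 + 6*x2 = 20, 0 <= x_i <= 12
Step 1: y^k = 0.0, reduced costs: (15.0, 10.0)
  x^k = (0.0, 0.0), subgradient = b - a^T x = 20.0
  y^{k+1} = 0.0 + 0.1*20.0 = 2.0
Step 2: y^k = 2.0, reduced costs: (3.0, -2.0)
  x^k = (0.0, 12.0), subgradient = b - a^T x = -52.0
  y^{k+1} = 2.0 + 0.1*-52.0 = -3.2
Step 3: y^k = -3.2, reduced costs: (34.2, 29.2)
  x^k = (0.0, 0.0), subgradient = b - a^T x = 20.0
  y^{k+1} = -3.2 + 0.1*20.0 = -1.2
Step 4: y^k = -1.2, reduced costs: (22.2, 17.2)
  x^k = (0.0, 0.0), subgradient = b - a^T x = 20.0
  y^{k+1} = -1.2 + 0.1*20.0 = 0.8
Dual objective at y_4 = 0.8: reduced costs (10.2, 5.2), box minimizer x = (0.0, 0.0)
g(y_4) = b*y + (c1 - a1*y)*x1 + (c2 - a2*y)*x2 = 20*0.8 + 10.2*0.0 + 5.2*0.0 = 16.0 + 0.0 + 0.0 = 16.0


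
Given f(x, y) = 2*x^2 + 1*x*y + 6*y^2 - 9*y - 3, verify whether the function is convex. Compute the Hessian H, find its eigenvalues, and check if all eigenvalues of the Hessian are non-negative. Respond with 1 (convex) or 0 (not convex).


The Hessian of f(x,y) = 2*x^2 + 1*x*y + 6*y^2 - 9*y - 3 is:
H = [[4, 1], [1, 12]]
Trace = 4 + 12 = 16
Determinant = 4*12 - (1)^2 = 47
Discriminant = (16)^2 - 4*47 = 68.0
Eigenvalues: lambda_1 = 3.8769, lambda_2 = 12.1231
The function is convex.

1


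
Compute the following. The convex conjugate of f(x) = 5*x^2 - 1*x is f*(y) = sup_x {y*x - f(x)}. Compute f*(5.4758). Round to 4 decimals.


f*(y) = sup_x {y*x - a*x^2 - b*x} = sup_x {(y-b)*x - a*x^2}
FOC: (y - b) - 2a*x = 0 => x* = (y - b)/(2a)
x* = (5.4758 + 1)/(2*5) = 0.6476
f*(5.4758) = (y-b)^2/(4a) = (5.4758 + 1)^2/(4*5)
= 41.936/20 = 2.0968


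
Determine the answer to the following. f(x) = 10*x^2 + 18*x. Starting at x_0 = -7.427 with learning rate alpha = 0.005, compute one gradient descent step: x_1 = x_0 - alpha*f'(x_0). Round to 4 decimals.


We compute the gradient at x_0 and apply the update.
f'(x) = 20*x + 18
f'(-7.427) = 20*-7.427 + 18 = -130.54
x_1 = -7.427 - 0.005*-130.54 = -6.7743


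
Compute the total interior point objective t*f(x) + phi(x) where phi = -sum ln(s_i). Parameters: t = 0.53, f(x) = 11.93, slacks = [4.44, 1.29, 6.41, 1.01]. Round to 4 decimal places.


Step 1: Compute log-barrier.
ln values: [1.4907, 0.2546, 1.8579, 0.01]
phi = -(1.4907 + 0.2546 + 1.8579 + 0.01) = -3.6131
Step 2: Compute augmented objective.
t*f(x) = 0.53*11.93 = 6.3229
Total = 6.3229 - 3.6131 = 2.7098


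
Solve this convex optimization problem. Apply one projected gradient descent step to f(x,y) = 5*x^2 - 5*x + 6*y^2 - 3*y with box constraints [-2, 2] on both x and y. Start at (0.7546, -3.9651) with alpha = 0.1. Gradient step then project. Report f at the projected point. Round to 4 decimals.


Step 1: Compute gradient at (0.7546, -3.9651).
grad_x = 2*5*0.7546 - 5 = 2.546
grad_y = 2*6*-3.9651 - 3 = -50.5812
Step 2: Gradient step.
x_raw = 0.7546 - 0.1*2.546 = 0.5
y_raw = -3.9651 - 0.1*-50.5812 = 1.093
Step 3: Project onto [-2, 2].
x_proj = clip(0.5) = 0.5
y_proj = clip(1.093) = 1.093
Step 4: Evaluate f.
f(0.5, 1.093) = 2.6391


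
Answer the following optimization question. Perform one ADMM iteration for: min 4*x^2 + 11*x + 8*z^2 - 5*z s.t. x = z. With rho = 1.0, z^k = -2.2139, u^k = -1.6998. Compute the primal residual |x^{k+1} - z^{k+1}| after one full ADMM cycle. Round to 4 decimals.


ADMM iteration with rho = 1.0, z^k = -2.2139, u^k = -1.6998
Step 1: x-update.
Minimize 4*x^2 + 11*x + (1.0/2)*(x + 2.2139 - 1.6998)^2
FOC: (2*4 + 1.0)*x = -11 + 1.0*(-2.2139 + 1.6998)
x^{k+1} = -1.2793
Step 2: z-update.
Minimize 8*z^2 - 5*z + (1.0/2)*(-1.2793 - z - 1.6998)^2
FOC: (2*8 + 1.0)*z = 5 + 1.0*(-1.2793 - 1.6998)
z^{k+1} = 0.1189
Step 3: u-update.
u^{k+1} = -1.6998 - 1.2793 - 0.1189 = -3.098
Step 4: Primal residual = |-1.2793 - 0.1189| = 1.3982


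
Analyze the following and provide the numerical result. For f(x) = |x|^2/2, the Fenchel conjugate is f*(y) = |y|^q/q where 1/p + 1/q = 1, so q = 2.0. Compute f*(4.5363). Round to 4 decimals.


The conjugate exponent q satisfies 1/p + 1/q = 1.
p = 2, so q = 2/(2 - 1) = 2.0
|y|^q = 4.5363^2.0 = 20.578
f*(4.5363) = 20.578 / 2.0 = 10.289


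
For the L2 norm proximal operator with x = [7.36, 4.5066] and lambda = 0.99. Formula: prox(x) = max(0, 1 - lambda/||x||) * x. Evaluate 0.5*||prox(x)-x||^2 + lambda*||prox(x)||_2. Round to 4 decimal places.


Step 1: Compute ||x||.
||x|| = 8.6301
Step 2: Compute scaling factor.
scale = max(0, 1 - 0.99/8.6301) = 0.8853
Step 3: prox(x) = [6.5157, 3.9896]
||prox(x)|| = 7.6401
Step 4: Proximal objective.
0.5*||prox-x||^2 = 0.4901
lambda*||prox|| = 7.5637
Total = 8.0538


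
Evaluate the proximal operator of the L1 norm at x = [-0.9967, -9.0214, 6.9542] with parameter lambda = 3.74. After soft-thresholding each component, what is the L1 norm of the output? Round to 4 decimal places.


Soft-thresholding with lambda = 3.74:
prox(-0.9967) = sign(-0.9967)*max(|-0.9967| - 3.74, 0) = 0.0
prox(-9.0214) = sign(-9.0214)*max(|-9.0214| - 3.74, 0) = -5.2814
prox(6.9542) = sign(6.9542)*max(|6.9542| - 3.74, 0) = 3.2142
prox(x) = [0.0, -5.2814, 3.2142]
||prox(x)||_1 = 0.0 + 5.2814 + 3.2142 = 8.4956
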